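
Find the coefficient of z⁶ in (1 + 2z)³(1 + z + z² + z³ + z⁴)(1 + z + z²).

73

(1 + 2z)³ has coefficients 1,6,12,8 for degrees 0…3.
(1 + z + z² + z³ + z⁴) has coefficients 1,1,1,1,1,0,0 for degrees 0…6.
Finally multiplying by (1 + z + z²), the product of all factors after the first has coefficients 1,2,3,3,3,2,1 for degrees 0…6.
[z⁶] = 1·1 + 6·2 + 12·3 + 8·3 = 73.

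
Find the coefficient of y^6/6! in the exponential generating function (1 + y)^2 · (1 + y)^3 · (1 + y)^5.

151200

The EGF product rule gives c_6 = Σ_{k_1+k_2+k_3=6} C(6; k_1,k_2,k_3) · ∏ g_i(k_i), where (1+y)^2 gives the falling factorial (2)_k; (1+y)^3 gives the falling factorial (3)_k; (1+y)^5 gives the falling factorial (5)_k.
g_1(k) for k = 0…6: 1, 2, 2, 0, 0, 0, 0.
g_2(k) for k = 0…6: 1, 3, 6, 6, 0, 0, 0.
g_3(k) for k = 0…6: 1, 5, 20, 60, 120, 120, 0.
First combine the last two factors: h(k) = Σ_j C(k,j)·g_2(j)·g_3(k−j) for k = 0…6: 1, 8, 56, 336, 1680, 6720, 20160.
c_6 = Σ_k C(6,k)·g_1(k)·h(6−k) = 1·1·20160 + 6·2·6720 + 15·2·1680 = 20160 + 80640 + 50400 = 151200.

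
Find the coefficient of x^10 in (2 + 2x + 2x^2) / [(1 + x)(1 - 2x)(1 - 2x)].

25714

The denominator gives the recurrence a_n = 3a_(n−1) − 4a_(n−3) for n ≥ 3; the numerator fixes a_0 = 2, a_1 = 8, a_2 = 26.
Iterating: 2, 8, 26, 70, 178, 430, 1010, 2318, 5234, 11662, 25714, so a_10 = 25714.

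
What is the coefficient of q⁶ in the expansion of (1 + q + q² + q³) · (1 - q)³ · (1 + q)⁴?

(1 + q + q² + q³) has coefficients 1,1,1,1 for degrees 0…3.
(1 - q)³ has coefficients 1,-3,3,-1,0,0,0 for degrees 0…6.
Finally multiplying by (1 + q)⁴, the product of all factors after the first has coefficients 1,1,-3,-3,3,3,-1 for degrees 0…6.
[q⁶] = 1·(-1) + 1·3 + 1·3 + 1·(-3) = 2.

2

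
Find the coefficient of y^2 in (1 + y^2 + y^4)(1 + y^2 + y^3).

2

(1 + y^2 + y^4) has coefficients 1,0,1 for degrees 0…2.
(1 + y^2 + y^3) has coefficients 1,0,1 for degrees 0…2.
[y^2] = 1·1 + 1·1 = 2.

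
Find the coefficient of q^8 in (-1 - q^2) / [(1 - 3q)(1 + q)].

The denominator gives the recurrence a_n = 2a_(n−1) + 3a_(n−2) for n ≥ 3; the numerator fixes a_0 = -1, a_1 = -2, a_2 = -8.
Iterating: -1, -2, -8, -22, -68, -202, -608, -1822, -5468, so a_8 = -5468.

-5468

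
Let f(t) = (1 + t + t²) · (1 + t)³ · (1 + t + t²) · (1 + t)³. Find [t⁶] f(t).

113

(1 + t + t²) has coefficients 1,1,1 for degrees 0…2.
(1 + t)³ has coefficients 1,3,3,1,0,0,0 for degrees 0…6.
Multiplying by (1 + t + t²) gives running coefficients 1,4,7,7,4,1,0 for degrees 0…6.
Finally multiplying by (1 + t)³, the product of all factors after the first has coefficients 1,7,22,41,50,41,22 for degrees 0…6.
[t⁶] = 1·22 + 1·41 + 1·50 = 113.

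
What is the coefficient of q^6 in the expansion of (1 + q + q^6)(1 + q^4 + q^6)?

2

(1 + q + q^6) has coefficients 1,1,0,0,0,0,1 for degrees 0…6.
(1 + q^4 + q^6) has coefficients 1,0,0,0,1,0,1 for degrees 0…6.
[q^6] = 1·1 + 1·0 + 1·1 = 2.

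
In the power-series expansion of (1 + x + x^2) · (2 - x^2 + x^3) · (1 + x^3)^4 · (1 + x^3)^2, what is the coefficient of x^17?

(1 + x + x^2) has coefficients 1,1,1 for degrees 0…2.
(2 - x^2 + x^3) has coefficients 2,0,-1,1,0,0,0,0,0,0,0,0,0,0,0,0,0,0 for degrees 0…17.
Multiplying by (1 + x^3)^4 gives running coefficients 2,0,-1,9,0,-4,16,0,-6,14,0,-4,6,0,-1,1,0,0 for degrees 0…17.
Finally multiplying by (1 + x^3)^2, the product of all factors after the first has coefficients 2,0,-1,13,0,-6,36,0,-15,55,0,-20,50,0,-15,27,0,-6 for degrees 0…17.
[x^17] = 1·(-6) + 1·0 + 1·27 = 21.

21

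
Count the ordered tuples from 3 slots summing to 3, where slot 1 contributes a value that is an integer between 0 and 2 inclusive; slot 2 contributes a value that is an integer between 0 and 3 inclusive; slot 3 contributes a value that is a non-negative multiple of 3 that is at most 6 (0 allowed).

4

The generating function for the choices is (1 + x + x²)·(1 + x + x² + x³)·(1 + x³ + x⁶); the count is [x³].
(1 + x + x²) has coefficients 1,1,1 for degrees 0…2.
(1 + x + x² + x³) has coefficients 1,1,1,1 for degrees 0…3.
Finally multiplying by (1 + x³ + x⁶), the product of all factors after the first has coefficients 1,1,1,2 for degrees 0…3.
[x³] = 1·2 + 1·1 + 1·1 = 4.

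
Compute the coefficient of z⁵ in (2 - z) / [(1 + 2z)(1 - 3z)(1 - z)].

343

Partial fractions give a closed form: a_n = (2/3)·(-2)^n + (3/2)·3^n + (-1/6)·1^n.
At n = 5: a_5 = 343.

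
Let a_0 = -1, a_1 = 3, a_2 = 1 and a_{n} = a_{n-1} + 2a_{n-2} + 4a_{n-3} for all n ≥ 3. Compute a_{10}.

The ordinary generating function has denominator 1 - t - 2t^2 - 4t^3.
Iterating the recurrence: a_0,…,a_{10} = -1, 3, 1, 3, 17, 27, 73, 195, 449, 1131, 2809.

2809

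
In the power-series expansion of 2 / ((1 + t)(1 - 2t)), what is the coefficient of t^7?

170

Partial fractions give a closed form: a_n = (2/3)·(-1)^n + (4/3)·2^n.
At n = 7: a_7 = 170.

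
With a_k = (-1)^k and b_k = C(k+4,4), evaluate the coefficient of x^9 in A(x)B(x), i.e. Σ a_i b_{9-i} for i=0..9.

420

The convolution is the x^9 coefficient of A(x)B(x).
Σ = 1·715 − 1·495 + 1·330 − 1·210 + 1·126 − 1·70 + 1·35 − 1·15 + 1·5 − 1·1 = 420.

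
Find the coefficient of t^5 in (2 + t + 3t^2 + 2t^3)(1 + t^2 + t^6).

(2 + t + 3t^2 + 2t^3) has coefficients 2,1,3,2 for degrees 0…3.
(1 + t^2 + t^6) has coefficients 1,0,1,0,0,0 for degrees 0…5.
[t^5] = 2·0 + 1·0 + 3·0 + 2·1 = 2.

2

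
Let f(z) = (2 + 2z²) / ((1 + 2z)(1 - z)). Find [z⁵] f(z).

-52

The denominator gives the recurrence a_n = −a_(n−1) + 2a_(n−2) for n ≥ 3; the numerator fixes a_0 = 2, a_1 = -2, a_2 = 8.
Iterating: 2, -2, 8, -12, 28, -52, so a_5 = -52.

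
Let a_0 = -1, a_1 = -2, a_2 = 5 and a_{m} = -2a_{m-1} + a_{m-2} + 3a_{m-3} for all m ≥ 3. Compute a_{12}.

The ordinary generating function has denominator 1 + 2t - t^2 - 3t^3.
Iterating the recurrence: a_0,…,a_{12} = -1, -2, 5, -15, 29, -58, 100, -171, 268, -407, 569, -741, 830.

830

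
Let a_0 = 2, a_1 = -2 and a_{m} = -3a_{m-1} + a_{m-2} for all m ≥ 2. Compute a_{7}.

The ordinary generating function has denominator 1 + 3q - q^2.
Iterating the recurrence: a_0,…,a_{7} = 2, -2, 8, -26, 86, -284, 938, -3098.

-3098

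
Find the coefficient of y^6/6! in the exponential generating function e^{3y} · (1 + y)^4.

37341

The EGF product rule gives c_6 = Σ_{k_1+k_2=6} C(6; k_1,k_2) · ∏ g_i(k_i), where e^{3y} gives (3)^k; (1+y)^4 gives the falling factorial (4)_k.
g_1(k) for k = 0…6: 1, 3, 9, 27, 81, 243, 729.
g_2(k) for k = 0…6: 1, 4, 12, 24, 24, 0, 0.
c_6 = Σ_k C(6,k)·g_1(k)·g_2(6−k) = 15·9·24 + 20·27·24 + 15·81·12 + 6·243·4 + 1·729·1 = 3240 + 12960 + 14580 + 5832 + 729 = 37341.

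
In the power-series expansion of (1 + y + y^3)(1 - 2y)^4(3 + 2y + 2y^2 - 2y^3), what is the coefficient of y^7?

112

(1 + y + y^3) has coefficients 1,1,0,1 for degrees 0…3.
(1 - 2y)^4 has coefficients 1,-8,24,-32,16,0,0,0 for degrees 0…7.
Finally multiplying by (3 + 2y + 2y^2 - 2y^3), the product of all factors after the first has coefficients 3,-22,58,-66,48,-80,96,-32 for degrees 0…7.
[y^7] = 1·(-32) + 1·96 + 1·48 = 112.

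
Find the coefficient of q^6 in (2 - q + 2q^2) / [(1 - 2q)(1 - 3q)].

The denominator gives the recurrence a_n = 5a_(n−1) − 6a_(n−2) for n ≥ 3; the numerator fixes a_0 = 2, a_1 = 9, a_2 = 35.
Iterating: 2, 9, 35, 121, 395, 1249, 3875, so a_6 = 3875.

3875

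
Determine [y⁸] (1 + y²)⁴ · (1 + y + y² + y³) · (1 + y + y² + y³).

35

(1 + y²)⁴ has coefficients 1,0,4,0,6,0,4,0,1 for degrees 0…8.
(1 + y + y² + y³) has coefficients 1,1,1,1,0,0,0,0,0 for degrees 0…8.
Finally multiplying by (1 + y + y² + y³), the product of all factors after the first has coefficients 1,2,3,4,3,2,1,0,0 for degrees 0…8.
[y⁸] = 1·0 + 4·1 + 6·3 + 4·3 + 1·1 = 35.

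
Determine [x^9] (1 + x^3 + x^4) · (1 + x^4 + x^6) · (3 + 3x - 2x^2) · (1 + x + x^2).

14

(1 + x^3 + x^4) has coefficients 1,0,0,1,1 for degrees 0…4.
(1 + x^4 + x^6) has coefficients 1,0,0,0,1,0,1,0,0,0 for degrees 0…9.
Multiplying by (3 + 3x - 2x^2) gives running coefficients 3,3,-2,0,3,3,1,3,-2,0 for degrees 0…9.
Finally multiplying by (1 + x + x^2), the product of all factors after the first has coefficients 3,6,4,1,1,6,7,7,2,1 for degrees 0…9.
[x^9] = 1·1 + 1·7 + 1·6 = 14.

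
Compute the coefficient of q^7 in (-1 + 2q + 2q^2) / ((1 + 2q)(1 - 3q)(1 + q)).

The denominator gives the recurrence a_n = 7a_(n−2) + 6a_(n−3) for n ≥ 3; the numerator fixes a_0 = -1, a_1 = 2, a_2 = -5.
Iterating: -1, 2, -5, 8, -23, 26, -113, 44, so a_7 = 44.

44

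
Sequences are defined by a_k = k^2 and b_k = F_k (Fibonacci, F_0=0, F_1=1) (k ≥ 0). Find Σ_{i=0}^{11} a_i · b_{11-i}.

1424

This is [x^11] in the product of the two ordinary generating functions.
Σ = 0·89 + 1·55 + 4·34 + 9·21 + 16·13 + 25·8 + 36·5 + 49·3 + 64·2 + 81·1 + 100·1 + 121·0 = 1424.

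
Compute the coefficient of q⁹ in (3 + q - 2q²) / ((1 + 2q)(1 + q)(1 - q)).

-1365

The denominator gives the recurrence a_n = −2a_(n−1) + a_(n−2) + 2a_(n−3) for n ≥ 3; the numerator fixes a_0 = 3, a_1 = -5, a_2 = 11.
Iterating: 3, -5, 11, -21, 43, -85, 171, -341, 683, -1365, so a_9 = -1365.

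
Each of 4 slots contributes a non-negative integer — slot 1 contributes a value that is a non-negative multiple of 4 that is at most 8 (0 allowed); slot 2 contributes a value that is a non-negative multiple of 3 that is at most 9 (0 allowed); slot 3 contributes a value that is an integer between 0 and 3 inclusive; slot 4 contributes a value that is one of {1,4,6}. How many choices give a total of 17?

The generating function for the choices is (1 + x⁴ + x⁸)·(1 + x³ + x⁶ + x⁹)·(1 + x + x² + x³)·(x + x⁴ + x⁶); the count is [x¹⁷].
(1 + x⁴ + x⁸) has coefficients 1,0,0,0,1,0,0,0,1 for degrees 0…8.
(1 + x³ + x⁶ + x⁹) has coefficients 1,0,0,1,0,0,1,0,0,1,0,0,0,0,0,0,0,0 for degrees 0…17.
Multiplying by (1 + x + x² + x³) gives running coefficients 1,1,1,2,1,1,2,1,1,2,1,1,1,0,0,0,0,0 for degrees 0…17.
Finally multiplying by (x + x⁴ + x⁶), the product of all factors after the first has coefficients 0,1,1,1,3,2,3,5,3,4,5,3,4,4,2,3,2,1 for degrees 0…17.
[x¹⁷] = 1·1 + 1·4 + 1·4 = 9.

9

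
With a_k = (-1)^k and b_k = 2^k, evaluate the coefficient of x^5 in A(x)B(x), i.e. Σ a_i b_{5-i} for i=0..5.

21

The convolution is the x^5 coefficient of A(x)B(x).
Σ = 1·32 − 1·16 + 1·8 − 1·4 + 1·2 − 1·1 = 21.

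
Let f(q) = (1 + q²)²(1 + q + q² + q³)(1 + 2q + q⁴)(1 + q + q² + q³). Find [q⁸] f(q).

(1 + q²)² has coefficients 1,0,2,0,1 for degrees 0…4.
(1 + q + q² + q³) has coefficients 1,1,1,1,0,0,0,0,0 for degrees 0…8.
Multiplying by (1 + 2q + q⁴) gives running coefficients 1,3,3,3,3,1,1,1,0 for degrees 0…8.
Finally multiplying by (1 + q + q² + q³), the product of all factors after the first has coefficients 1,4,7,10,12,10,8,6,3 for degrees 0…8.
[q⁸] = 1·3 + 2·8 + 1·12 = 31.

31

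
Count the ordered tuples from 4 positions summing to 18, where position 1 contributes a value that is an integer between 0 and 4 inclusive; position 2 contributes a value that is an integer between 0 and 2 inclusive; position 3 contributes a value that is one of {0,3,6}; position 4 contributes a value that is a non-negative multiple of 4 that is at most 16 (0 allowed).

The generating function for the choices is (1 + x + x^2 + x^3 + x^4)·(1 + x + x^2)·(1 + x^3 + x^6)·(1 + x^4 + x^8 + x^12 + x^16); the count is [x^18].
(1 + x + x^2 + x^3 + x^4) has coefficients 1,1,1,1,1 for degrees 0…4.
(1 + x + x^2) has coefficients 1,1,1,0,0,0,0,0,0,0,0,0,0,0,0,0,0,0,0 for degrees 0…18.
Multiplying by (1 + x^3 + x^6) gives running coefficients 1,1,1,1,1,1,1,1,1,0,0,0,0,0,0,0,0,0,0 for degrees 0…18.
Finally multiplying by (1 + x^4 + x^8 + x^12 + x^16), the product of all factors after the first has coefficients 1,1,1,1,2,2,2,2,3,2,2,2,3,2,2,2,3,2,2 for degrees 0…18.
[x^18] = 1·2 + 1·2 + 1·3 + 1·2 + 1·2 = 11.

11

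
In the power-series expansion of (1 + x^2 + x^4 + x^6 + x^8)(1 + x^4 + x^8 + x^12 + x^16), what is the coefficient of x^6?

2

(1 + x^2 + x^4 + x^6 + x^8) has coefficients 1,0,1,0,1,0,1 for degrees 0…6.
(1 + x^4 + x^8 + x^12 + x^16) has coefficients 1,0,0,0,1,0,0 for degrees 0…6.
[x^6] = 1·0 + 1·1 + 1·0 + 1·1 = 2.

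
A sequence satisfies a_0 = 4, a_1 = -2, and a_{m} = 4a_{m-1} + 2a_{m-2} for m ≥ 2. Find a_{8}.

-6336

The ordinary generating function has denominator 1 - 4t - 2t^2.
Iterating the recurrence: a_0,…,a_{8} = 4, -2, 0, -4, -16, -72, -320, -1424, -6336.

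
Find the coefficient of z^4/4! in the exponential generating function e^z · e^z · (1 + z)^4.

648

The EGF product rule gives c_4 = Σ_{k_1+k_2+k_3=4} C(4; k_1,k_2,k_3) · ∏ g_i(k_i), where e^z gives (1)^k; e^z gives (1)^k; (1+z)^4 gives the falling factorial (4)_k.
g_1(k) for k = 0…4: 1, 1, 1, 1, 1.
g_2(k) for k = 0…4: 1, 1, 1, 1, 1.
g_3(k) for k = 0…4: 1, 4, 12, 24, 24.
First combine the last two factors: h(k) = Σ_j C(k,j)·g_2(j)·g_3(k−j) for k = 0…4: 1, 5, 21, 73, 209.
c_4 = Σ_k C(4,k)·g_1(k)·h(4−k) = 1·1·209 + 4·1·73 + 6·1·21 + 4·1·5 + 1·1·1 = 209 + 292 + 126 + 20 + 1 = 648.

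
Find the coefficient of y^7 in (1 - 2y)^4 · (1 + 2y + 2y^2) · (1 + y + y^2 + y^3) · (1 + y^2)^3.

-56

(1 - 2y)^4 has coefficients 1,-8,24,-32,16 for degrees 0…4.
(1 + 2y + 2y^2) has coefficients 1,2,2,0,0,0,0,0 for degrees 0…7.
Multiplying by (1 + y + y^2 + y^3) gives running coefficients 1,3,5,5,4,2,0,0 for degrees 0…7.
Finally multiplying by (1 + y^2)^3, the product of all factors after the first has coefficients 1,3,8,14,22,26,28,24 for degrees 0…7.
[y^7] = 1·24 − 8·28 + 24·26 − 32·22 + 16·14 = -56.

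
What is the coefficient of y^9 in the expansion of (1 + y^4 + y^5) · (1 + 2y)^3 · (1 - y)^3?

18

(1 + y^4 + y^5) has coefficients 1,0,0,0,1,1 for degrees 0…5.
(1 + 2y)^3 has coefficients 1,6,12,8,0,0,0,0,0,0 for degrees 0…9.
Finally multiplying by (1 - y)^3, the product of all factors after the first has coefficients 1,3,-3,-11,6,12,-8,0,0,0 for degrees 0…9.
[y^9] = 1·0 + 1·12 + 1·6 = 18.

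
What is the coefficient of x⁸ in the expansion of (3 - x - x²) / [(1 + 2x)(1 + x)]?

1661

The denominator gives the recurrence a_n = −3a_(n−1) − 2a_(n−2) for n ≥ 3; the numerator fixes a_0 = 3, a_1 = -10, a_2 = 23.
Iterating: 3, -10, 23, -49, 101, -205, 413, -829, 1661, so a_8 = 1661.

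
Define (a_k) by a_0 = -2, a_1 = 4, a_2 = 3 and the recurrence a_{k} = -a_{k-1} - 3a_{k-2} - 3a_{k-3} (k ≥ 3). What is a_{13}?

The ordinary generating function has denominator 1 + z + 3z^2 + 3z^3.
Iterating the recurrence: a_0,…,a_{13} = -2, 4, 3, -9, -12, 30, 33, -87, -102, 264, 303, -789, -912, 2370.

2370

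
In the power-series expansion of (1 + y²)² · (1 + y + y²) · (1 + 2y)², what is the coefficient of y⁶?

17

(1 + y²)² has coefficients 1,0,2,0,1 for degrees 0…4.
(1 + y + y²) has coefficients 1,1,1,0,0,0,0 for degrees 0…6.
Finally multiplying by (1 + 2y)², the product of all factors after the first has coefficients 1,5,9,8,4,0,0 for degrees 0…6.
[y⁶] = 1·0 + 2·4 + 1·9 = 17.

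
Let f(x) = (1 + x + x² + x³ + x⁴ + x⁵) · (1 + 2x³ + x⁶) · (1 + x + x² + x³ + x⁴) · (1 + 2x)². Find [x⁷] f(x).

111

(1 + x + x² + x³ + x⁴ + x⁵) has coefficients 1,1,1,1,1,1 for degrees 0…5.
(1 + 2x³ + x⁶) has coefficients 1,0,0,2,0,0,1,0 for degrees 0…7.
Multiplying by (1 + x + x² + x³ + x⁴) gives running coefficients 1,1,1,3,3,2,3,3 for degrees 0…7.
Finally multiplying by (1 + 2x)², the product of all factors after the first has coefficients 1,5,9,11,19,26,23,23 for degrees 0…7.
[x⁷] = 1·23 + 1·23 + 1·26 + 1·19 + 1·11 + 1·9 = 111.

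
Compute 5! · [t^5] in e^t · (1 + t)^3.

The EGF product rule gives c_5 = Σ_{k_1+k_2=5} C(5; k_1,k_2) · ∏ g_i(k_i), where e^t gives (1)^k; (1+t)^3 gives the falling factorial (3)_k.
g_1(k) for k = 0…5: 1, 1, 1, 1, 1, 1.
g_2(k) for k = 0…5: 1, 3, 6, 6, 0, 0.
c_5 = Σ_k C(5,k)·g_1(k)·g_2(5−k) = 10·1·6 + 10·1·6 + 5·1·3 + 1·1·1 = 60 + 60 + 15 + 1 = 136.

136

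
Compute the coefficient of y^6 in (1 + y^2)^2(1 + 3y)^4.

(1 + y^2)^2 has coefficients 1,0,2,0,1 for degrees 0…4.
(1 + 3y)^4 has coefficients 1,12,54,108,81,0,0 for degrees 0…6.
[y^6] = 1·0 + 2·81 + 1·54 = 216.

216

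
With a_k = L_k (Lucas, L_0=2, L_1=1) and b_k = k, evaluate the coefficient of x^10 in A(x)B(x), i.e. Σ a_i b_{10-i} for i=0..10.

507

The convolution is the t^10 coefficient of A(t)B(t).
Σ = 2·10 + 1·9 + 3·8 + 4·7 + 7·6 + 11·5 + 18·4 + 29·3 + 47·2 + 76·1 + 123·0 = 507.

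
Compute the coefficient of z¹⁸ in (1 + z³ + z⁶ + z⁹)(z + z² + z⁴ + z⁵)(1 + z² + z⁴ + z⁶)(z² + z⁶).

7

(1 + z³ + z⁶ + z⁹) has coefficients 1,0,0,1,0,0,1,0,0,1 for degrees 0…9.
(z + z² + z⁴ + z⁵) has coefficients 0,1,1,0,1,1,0,0,0,0,0,0,0,0,0,0,0,0,0 for degrees 0…18.
Multiplying by (1 + z² + z⁴ + z⁶) gives running coefficients 0,1,1,1,2,2,2,2,2,1,1,1,0,0,0,0,0,0,0 for degrees 0…18.
Finally multiplying by (z² + z⁶), the product of all factors after the first has coefficients 0,0,0,1,1,1,2,3,3,3,4,3,3,3,2,1,1,1,0 for degrees 0…18.
[z¹⁸] = 1·0 + 1·1 + 1·3 + 1·3 = 7.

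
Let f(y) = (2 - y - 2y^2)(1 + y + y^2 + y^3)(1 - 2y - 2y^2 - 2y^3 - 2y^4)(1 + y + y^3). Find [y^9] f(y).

(2 - y - 2y^2) has coefficients 2,-1,-2 for degrees 0…2.
(1 + y + y^2 + y^3) has coefficients 1,1,1,1,0,0,0,0,0,0 for degrees 0…9.
Multiplying by (1 - 2y - 2y^2 - 2y^3 - 2y^4) gives running coefficients 1,-1,-3,-5,-8,-6,-4,-2,0,0 for degrees 0…9.
Finally multiplying by (1 + y + y^3), the product of all factors after the first has coefficients 1,0,-4,-7,-14,-17,-15,-14,-8,-4 for degrees 0…9.
[y^9] = 2·(-4) − 1·(-8) − 2·(-14) = 28.

28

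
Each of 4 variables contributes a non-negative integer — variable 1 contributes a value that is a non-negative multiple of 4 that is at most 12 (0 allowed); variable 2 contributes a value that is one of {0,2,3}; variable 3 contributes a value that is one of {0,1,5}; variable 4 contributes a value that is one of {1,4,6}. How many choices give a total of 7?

The generating function for the choices is (1 + x^4 + x^8 + x^12)·(1 + x^2 + x^3)·(1 + x + x^5)·(x + x^4 + x^6); the count is [x^7].
(1 + x^4 + x^8 + x^12) has coefficients 1,0,0,0,1,0,0,0 for degrees 0…7.
(1 + x^2 + x^3) has coefficients 1,0,1,1,0,0,0,0 for degrees 0…7.
Multiplying by (1 + x + x^5) gives running coefficients 1,1,1,2,1,1,0,1 for degrees 0…7.
Finally multiplying by (x + x^4 + x^6), the product of all factors after the first has coefficients 0,1,1,1,3,2,3,3 for degrees 0…7.
[x^7] = 1·3 + 1·1 = 4.

4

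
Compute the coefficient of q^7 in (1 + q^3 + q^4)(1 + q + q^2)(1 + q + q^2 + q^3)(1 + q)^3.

46

(1 + q^3 + q^4) has coefficients 1,0,0,1,1 for degrees 0…4.
(1 + q + q^2) has coefficients 1,1,1,0,0,0,0,0 for degrees 0…7.
Multiplying by (1 + q + q^2 + q^3) gives running coefficients 1,2,3,3,2,1,0,0 for degrees 0…7.
Finally multiplying by (1 + q)^3, the product of all factors after the first has coefficients 1,5,12,19,22,19,12,5 for degrees 0…7.
[q^7] = 1·5 + 1·22 + 1·19 = 46.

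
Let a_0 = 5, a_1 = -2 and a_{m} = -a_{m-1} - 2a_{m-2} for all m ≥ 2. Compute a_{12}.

-140

The ordinary generating function has denominator 1 + z + 2z^2.
Iterating the recurrence: a_0,…,a_{12} = 5, -2, -8, 12, 4, -28, 20, 36, -76, 4, 148, -156, -140.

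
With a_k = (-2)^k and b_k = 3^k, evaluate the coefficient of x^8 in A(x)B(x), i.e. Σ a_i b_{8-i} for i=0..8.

This is [x^8] in the product of the two ordinary generating functions.
Σ = 1·6561 − 2·2187 + 4·729 − 8·243 + 16·81 − 32·27 + 64·9 − 128·3 + 256·1 = 4039.

4039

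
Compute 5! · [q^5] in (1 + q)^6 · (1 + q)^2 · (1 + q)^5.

The EGF product rule gives c_5 = Σ_{k_1+k_2+k_3=5} C(5; k_1,k_2,k_3) · ∏ g_i(k_i), where (1+q)^6 gives the falling factorial (6)_k; (1+q)^2 gives the falling factorial (2)_k; (1+q)^5 gives the falling factorial (5)_k.
g_1(k) for k = 0…5: 1, 6, 30, 120, 360, 720.
g_2(k) for k = 0…5: 1, 2, 2, 0, 0, 0.
g_3(k) for k = 0…5: 1, 5, 20, 60, 120, 120.
First combine the last two factors: h(k) = Σ_j C(k,j)·g_2(j)·g_3(k−j) for k = 0…5: 1, 7, 42, 210, 840, 2520.
c_5 = Σ_k C(5,k)·g_1(k)·h(5−k) = 1·1·2520 + 5·6·840 + 10·30·210 + 10·120·42 + 5·360·7 + 1·720·1 = 2520 + 25200 + 63000 + 50400 + 12600 + 720 = 154440.

154440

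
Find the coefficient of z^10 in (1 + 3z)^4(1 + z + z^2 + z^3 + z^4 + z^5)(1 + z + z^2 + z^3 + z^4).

(1 + 3z)^4 has coefficients 1,12,54,108,81 for degrees 0…4.
(1 + z + z^2 + z^3 + z^4 + z^5) has coefficients 1,1,1,1,1,1,0,0,0,0,0 for degrees 0…10.
Finally multiplying by (1 + z + z^2 + z^3 + z^4), the product of all factors after the first has coefficients 1,2,3,4,5,5,4,3,2,1,0 for degrees 0…10.
[z^10] = 1·0 + 12·1 + 54·2 + 108·3 + 81·4 = 768.

768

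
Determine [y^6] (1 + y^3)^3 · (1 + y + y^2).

(1 + y^3)^3 has coefficients 1,0,0,3,0,0,3 for degrees 0…6.
(1 + y + y^2) has coefficients 1,1,1,0,0,0,0 for degrees 0…6.
[y^6] = 1·0 + 3·0 + 3·1 = 3.

3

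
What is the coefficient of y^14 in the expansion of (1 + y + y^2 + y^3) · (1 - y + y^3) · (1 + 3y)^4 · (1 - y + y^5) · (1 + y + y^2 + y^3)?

(1 + y + y^2 + y^3) has coefficients 1,1,1,1 for degrees 0…3.
(1 - y + y^3) has coefficients 1,-1,0,1,0,0,0,0,0,0,0,0,0,0,0 for degrees 0…14.
Multiplying by (1 + 3y)^4 gives running coefficients 1,11,42,55,-15,-27,108,81,0,0,0,0,0,0,0 for degrees 0…14.
Multiplying by (1 - y + y^5) gives running coefficients 1,10,31,13,-70,-11,146,15,-26,-15,-27,108,81,0,0 for degrees 0…14.
Finally multiplying by (1 + y + y^2 + y^3), the product of all factors after the first has coefficients 1,11,42,55,-16,-37,78,80,124,120,-53,40,147,162,189 for degrees 0…14.
[y^14] = 1·189 + 1·162 + 1·147 + 1·40 = 538.

538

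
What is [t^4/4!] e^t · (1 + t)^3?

The EGF product rule gives c_4 = Σ_{k_1+k_2=4} C(4; k_1,k_2) · ∏ g_i(k_i), where e^t gives (1)^k; (1+t)^3 gives the falling factorial (3)_k.
g_1(k) for k = 0…4: 1, 1, 1, 1, 1.
g_2(k) for k = 0…4: 1, 3, 6, 6, 0.
c_4 = Σ_k C(4,k)·g_1(k)·g_2(4−k) = 4·1·6 + 6·1·6 + 4·1·3 + 1·1·1 = 24 + 36 + 12 + 1 = 73.

73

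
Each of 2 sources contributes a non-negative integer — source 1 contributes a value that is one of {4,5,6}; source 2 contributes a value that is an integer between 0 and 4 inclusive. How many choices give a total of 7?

3

The generating function for the choices is (z^4 + z^5 + z^6)·(1 + z + z^2 + z^3 + z^4); the count is [z^7].
(z^4 + z^5 + z^6) has coefficients 0,0,0,0,1,1,1 for degrees 0…6.
(1 + z + z^2 + z^3 + z^4) has coefficients 1,1,1,1,1,0,0,0 for degrees 0…7.
[z^7] = 1·1 + 1·1 + 1·1 = 3.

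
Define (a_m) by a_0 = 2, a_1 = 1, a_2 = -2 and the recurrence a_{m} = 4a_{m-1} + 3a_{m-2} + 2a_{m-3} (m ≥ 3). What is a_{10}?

The ordinary generating function has denominator 1 - 4q - 3q^2 - 2q^3.
Iterating the recurrence: a_0,…,a_{10} = 2, 1, -2, -1, -8, -39, -182, -861, -4068, -19219, -90802.

-90802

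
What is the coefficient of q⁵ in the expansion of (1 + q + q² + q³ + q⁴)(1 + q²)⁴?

(1 + q + q² + q³ + q⁴) has coefficients 1,1,1,1,1 for degrees 0…4.
(1 + q²)⁴ has coefficients 1,0,4,0,6,0 for degrees 0…5.
[q⁵] = 1·0 + 1·6 + 1·0 + 1·4 + 1·0 = 10.

10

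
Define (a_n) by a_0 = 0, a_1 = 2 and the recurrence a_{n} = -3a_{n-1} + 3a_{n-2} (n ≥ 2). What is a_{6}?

-1296

The ordinary generating function has denominator 1 + 3q - 3q^2.
Iterating the recurrence: a_0,…,a_{6} = 0, 2, -6, 24, -90, 342, -1296.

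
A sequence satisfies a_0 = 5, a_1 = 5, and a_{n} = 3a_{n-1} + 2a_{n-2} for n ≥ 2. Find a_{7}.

The ordinary generating function has denominator 1 - 3q - 2q^2.
Iterating the recurrence: a_0,…,a_{7} = 5, 5, 25, 85, 305, 1085, 3865, 13765.

13765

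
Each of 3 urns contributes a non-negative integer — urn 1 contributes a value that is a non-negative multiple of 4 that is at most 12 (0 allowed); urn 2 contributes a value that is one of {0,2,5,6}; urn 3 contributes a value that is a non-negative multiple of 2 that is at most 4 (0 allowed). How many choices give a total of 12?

The generating function for the choices is (1 + q^4 + q^8 + q^12)·(1 + q^2 + q^5 + q^6)·(1 + q^2 + q^4); the count is [q^12].
(1 + q^4 + q^8 + q^12) has coefficients 1,0,0,0,1,0,0,0,1,0,0,0,1 for degrees 0…12.
(1 + q^2 + q^5 + q^6) has coefficients 1,0,1,0,0,1,1,0,0,0,0,0,0 for degrees 0…12.
Finally multiplying by (1 + q^2 + q^4), the product of all factors after the first has coefficients 1,0,2,0,2,1,2,1,1,1,1,0,0 for degrees 0…12.
[q^12] = 1·0 + 1·1 + 1·2 + 1·1 = 4.

4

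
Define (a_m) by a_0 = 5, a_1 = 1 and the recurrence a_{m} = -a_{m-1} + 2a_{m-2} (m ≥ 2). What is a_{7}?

The ordinary generating function has denominator 1 + y - 2y^2.
Iterating the recurrence: a_0,…,a_{7} = 5, 1, 9, -7, 25, -39, 89, -167.

-167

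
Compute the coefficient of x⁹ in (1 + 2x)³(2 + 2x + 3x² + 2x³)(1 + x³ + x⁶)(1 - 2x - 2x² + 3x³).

(1 + 2x)³ has coefficients 1,6,12,8 for degrees 0…3.
(2 + 2x + 3x² + 2x³) has coefficients 2,2,3,2,0,0,0,0,0,0 for degrees 0…9.
Multiplying by (1 + x³ + x⁶) gives running coefficients 2,2,3,4,2,3,4,2,3,2 for degrees 0…9.
Finally multiplying by (1 - 2x - 2x² + 3x³), the product of all factors after the first has coefficients 2,-2,-5,0,-6,0,6,-6,0,4 for degrees 0…9.
[x⁹] = 1·4 + 6·0 + 12·(-6) + 8·6 = -20.

-20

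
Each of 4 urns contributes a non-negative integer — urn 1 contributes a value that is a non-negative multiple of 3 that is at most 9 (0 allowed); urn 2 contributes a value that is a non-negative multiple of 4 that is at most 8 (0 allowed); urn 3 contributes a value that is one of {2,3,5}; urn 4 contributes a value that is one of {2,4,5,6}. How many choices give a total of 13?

9

The generating function for the choices is (1 + t³ + t⁶ + t⁹)·(1 + t⁴ + t⁸)·(t² + t³ + t⁵)·(t² + t⁴ + t⁵ + t⁶); the count is [t¹³].
(1 + t³ + t⁶ + t⁹) has coefficients 1,0,0,1,0,0,1,0,0,1 for degrees 0…9.
(1 + t⁴ + t⁸) has coefficients 1,0,0,0,1,0,0,0,1,0,0,0,0,0 for degrees 0…13.
Multiplying by (t² + t³ + t⁵) gives running coefficients 0,0,1,1,0,1,1,1,0,1,1,1,0,1 for degrees 0…13.
Finally multiplying by (t² + t⁴ + t⁵ + t⁶), the product of all factors after the first has coefficients 0,0,0,0,1,1,1,3,3,3,2,4,3,3 for degrees 0…13.
[t¹³] = 1·3 + 1·2 + 1·3 + 1·1 = 9.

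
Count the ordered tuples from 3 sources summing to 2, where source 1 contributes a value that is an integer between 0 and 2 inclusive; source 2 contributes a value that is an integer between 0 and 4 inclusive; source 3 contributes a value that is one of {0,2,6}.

The generating function for the choices is (1 + q + q^2)·(1 + q + q^2 + q^3 + q^4)·(1 + q^2 + q^6); the count is [q^2].
(1 + q + q^2) has coefficients 1,1,1 for degrees 0…2.
(1 + q + q^2 + q^3 + q^4) has coefficients 1,1,1 for degrees 0…2.
Finally multiplying by (1 + q^2 + q^6), the product of all factors after the first has coefficients 1,1,2 for degrees 0…2.
[q^2] = 1·2 + 1·1 + 1·1 = 4.

4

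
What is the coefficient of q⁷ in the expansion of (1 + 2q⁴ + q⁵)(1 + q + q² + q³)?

(1 + 2q⁴ + q⁵) has coefficients 1,0,0,0,2,1 for degrees 0…5.
(1 + q + q² + q³) has coefficients 1,1,1,1,0,0,0,0 for degrees 0…7.
[q⁷] = 1·0 + 2·1 + 1·1 = 3.

3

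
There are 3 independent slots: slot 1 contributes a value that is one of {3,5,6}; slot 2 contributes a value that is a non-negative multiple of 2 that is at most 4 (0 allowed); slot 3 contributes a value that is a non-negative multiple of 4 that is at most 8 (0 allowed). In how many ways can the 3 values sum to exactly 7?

3

The generating function for the choices is (y^3 + y^5 + y^6)·(1 + y^2 + y^4)·(1 + y^4 + y^8); the count is [y^7].
(y^3 + y^5 + y^6) has coefficients 0,0,0,1,0,1,1 for degrees 0…6.
(1 + y^2 + y^4) has coefficients 1,0,1,0,1,0,0,0 for degrees 0…7.
Finally multiplying by (1 + y^4 + y^8), the product of all factors after the first has coefficients 1,0,1,0,2,0,1,0 for degrees 0…7.
[y^7] = 1·2 + 1·1 + 1·0 = 3.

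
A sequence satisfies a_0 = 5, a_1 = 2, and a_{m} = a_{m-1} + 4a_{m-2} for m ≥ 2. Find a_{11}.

73758

The ordinary generating function has denominator 1 - q - 4q^2.
Iterating the recurrence: a_0,…,a_{11} = 5, 2, 22, 30, 118, 238, 710, 1662, 4502, 11150, 29158, 73758.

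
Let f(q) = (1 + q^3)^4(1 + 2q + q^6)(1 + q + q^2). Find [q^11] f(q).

16

(1 + q^3)^4 has coefficients 1,0,0,4,0,0,6,0,0,4,0,0 for degrees 0…11.
(1 + 2q + q^6) has coefficients 1,2,0,0,0,0,1,0,0,0,0,0 for degrees 0…11.
Finally multiplying by (1 + q + q^2), the product of all factors after the first has coefficients 1,3,3,2,0,0,1,1,1,0,0,0 for degrees 0…11.
[q^11] = 1·0 + 4·1 + 6·0 + 4·3 = 16.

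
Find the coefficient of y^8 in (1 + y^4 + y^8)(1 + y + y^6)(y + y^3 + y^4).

(1 + y^4 + y^8) has coefficients 1,0,0,0,1,0,0,0,1 for degrees 0…8.
(1 + y + y^6) has coefficients 1,1,0,0,0,0,1,0,0 for degrees 0…8.
Finally multiplying by (y + y^3 + y^4), the product of all factors after the first has coefficients 0,1,1,1,2,1,0,1,0 for degrees 0…8.
[y^8] = 1·0 + 1·2 + 1·0 = 2.

2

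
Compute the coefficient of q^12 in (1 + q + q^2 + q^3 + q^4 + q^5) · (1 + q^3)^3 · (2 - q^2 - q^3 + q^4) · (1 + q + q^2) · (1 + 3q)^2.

(1 + q + q^2 + q^3 + q^4 + q^5) has coefficients 1,1,1,1,1,1 for degrees 0…5.
(1 + q^3)^3 has coefficients 1,0,0,3,0,0,3,0,0,1,0,0,0 for degrees 0…12.
Multiplying by (2 - q^2 - q^3 + q^4) gives running coefficients 2,0,-1,5,1,-3,3,3,-3,-1,3,-1,-1 for degrees 0…12.
Multiplying by (1 + q + q^2) gives running coefficients 2,2,1,4,5,3,1,3,3,-1,-1,1,1 for degrees 0…12.
Finally multiplying by (1 + 3q)^2, the product of all factors after the first has coefficients 2,14,31,28,38,69,64,36,30,44,20,-14,-2 for degrees 0…12.
[q^12] = 1·(-2) + 1·(-14) + 1·20 + 1·44 + 1·30 + 1·36 = 114.

114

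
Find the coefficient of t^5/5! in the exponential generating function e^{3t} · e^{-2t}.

The EGF product rule gives c_5 = Σ_{k_1+k_2=5} C(5; k_1,k_2) · ∏ g_i(k_i), where e^{3t} gives (3)^k; e^{-2t} gives (-2)^k.
g_1(k) for k = 0…5: 1, 3, 9, 27, 81, 243.
g_2(k) for k = 0…5: 1, -2, 4, -8, 16, -32.
c_5 = Σ_k C(5,k)·g_1(k)·g_2(5−k) = 1·1·(-32) + 5·3·16 + 10·9·(-8) + 10·27·4 + 5·81·(-2) + 1·243·1 = −32 + 240 − 720 + 1080 − 810 + 243 = 1.

1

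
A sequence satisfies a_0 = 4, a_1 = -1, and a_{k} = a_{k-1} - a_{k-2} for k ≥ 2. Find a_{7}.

The ordinary generating function has denominator 1 - t + t^2.
Iterating the recurrence: a_0,…,a_{7} = 4, -1, -5, -4, 1, 5, 4, -1.

-1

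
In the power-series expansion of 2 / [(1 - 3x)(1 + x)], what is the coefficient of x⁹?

29524

The denominator gives the recurrence a_n = 2a_(n−1) + 3a_(n−2) for n ≥ 2; the numerator fixes a_0 = 2, a_1 = 4.
Iterating: 2, 4, 14, 40, 122, 364, 1094, 3280, 9842, 29524, so a_9 = 29524.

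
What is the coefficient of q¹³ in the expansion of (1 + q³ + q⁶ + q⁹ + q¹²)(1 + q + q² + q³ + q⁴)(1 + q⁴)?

(1 + q³ + q⁶ + q⁹ + q¹²) has coefficients 1,0,0,1,0,0,1,0,0,1,0,0,1 for degrees 0…12.
(1 + q + q² + q³ + q⁴) has coefficients 1,1,1,1,1,0,0,0,0,0,0,0,0,0 for degrees 0…13.
Finally multiplying by (1 + q⁴), the product of all factors after the first has coefficients 1,1,1,1,2,1,1,1,1,0,0,0,0,0 for degrees 0…13.
[q¹³] = 1·0 + 1·0 + 1·1 + 1·2 + 1·1 = 4.

4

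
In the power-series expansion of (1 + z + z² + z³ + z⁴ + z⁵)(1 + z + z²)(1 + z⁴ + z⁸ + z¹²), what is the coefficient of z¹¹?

(1 + z + z² + z³ + z⁴ + z⁵) has coefficients 1,1,1,1,1,1 for degrees 0…5.
(1 + z + z²) has coefficients 1,1,1,0,0,0,0,0,0,0,0,0 for degrees 0…11.
Finally multiplying by (1 + z⁴ + z⁸ + z¹²), the product of all factors after the first has coefficients 1,1,1,0,1,1,1,0,1,1,1,0 for degrees 0…11.
[z¹¹] = 1·0 + 1·1 + 1·1 + 1·1 + 1·0 + 1·1 = 4.

4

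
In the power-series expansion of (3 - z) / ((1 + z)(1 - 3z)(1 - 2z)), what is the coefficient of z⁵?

Partial fractions give a closed form: a_n = (1/3)·(-1)^n + (6)·3^n + (-10/3)·2^n.
At n = 5: a_5 = 1351.

1351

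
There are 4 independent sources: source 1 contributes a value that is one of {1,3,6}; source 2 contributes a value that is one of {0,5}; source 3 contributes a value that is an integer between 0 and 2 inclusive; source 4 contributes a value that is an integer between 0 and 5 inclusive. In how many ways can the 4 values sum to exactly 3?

4

The generating function for the choices is (y + y^3 + y^6)·(1 + y^5)·(1 + y + y^2)·(1 + y + y^2 + y^3 + y^4 + y^5); the count is [y^3].
(y + y^3 + y^6) has coefficients 0,1,0,1 for degrees 0…3.
(1 + y^5) has coefficients 1,0,0,0 for degrees 0…3.
Multiplying by (1 + y + y^2) gives running coefficients 1,1,1,0 for degrees 0…3.
Finally multiplying by (1 + y + y^2 + y^3 + y^4 + y^5), the product of all factors after the first has coefficients 1,2,3,3 for degrees 0…3.
[y^3] = 1·3 + 1·1 = 4.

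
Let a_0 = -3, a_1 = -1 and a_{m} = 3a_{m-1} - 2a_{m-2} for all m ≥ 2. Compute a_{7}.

The ordinary generating function has denominator 1 - 3z + 2z^2.
Iterating the recurrence: a_0,…,a_{7} = -3, -1, 3, 11, 27, 59, 123, 251.

251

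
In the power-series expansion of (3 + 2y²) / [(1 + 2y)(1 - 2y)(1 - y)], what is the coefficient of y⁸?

Partial fractions give a closed form: a_n = (7/6)·(-2)^n + (7/2)·2^n + (-5/3)·1^n.
At n = 8: a_8 = 1193.

1193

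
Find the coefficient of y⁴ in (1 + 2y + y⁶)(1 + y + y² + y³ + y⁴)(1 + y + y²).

9

(1 + 2y + y⁶) has coefficients 1,2,0,0,0 for degrees 0…4.
(1 + y + y² + y³ + y⁴) has coefficients 1,1,1,1,1 for degrees 0…4.
Finally multiplying by (1 + y + y²), the product of all factors after the first has coefficients 1,2,3,3,3 for degrees 0…4.
[y⁴] = 1·3 + 2·3 = 9.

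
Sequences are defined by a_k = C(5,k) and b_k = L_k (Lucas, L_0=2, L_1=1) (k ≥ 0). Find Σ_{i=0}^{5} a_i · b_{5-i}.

123

Write out a_i and b_{5-i} for i = 0,…,5 and sum the products.
Σ = 1·11 + 5·7 + 10·4 + 10·3 + 5·1 + 1·2 = 123.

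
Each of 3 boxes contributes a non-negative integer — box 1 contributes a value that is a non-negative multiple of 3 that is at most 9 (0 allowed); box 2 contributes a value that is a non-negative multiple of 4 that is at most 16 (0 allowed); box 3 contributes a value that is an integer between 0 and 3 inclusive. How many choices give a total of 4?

2

The generating function for the choices is (1 + z^3 + z^6 + z^9)·(1 + z^4 + z^8 + z^12 + z^16)·(1 + z + z^2 + z^3); the count is [z^4].
(1 + z^3 + z^6 + z^9) has coefficients 1,0,0,1,0 for degrees 0…4.
(1 + z^4 + z^8 + z^12 + z^16) has coefficients 1,0,0,0,1 for degrees 0…4.
Finally multiplying by (1 + z + z^2 + z^3), the product of all factors after the first has coefficients 1,1,1,1,1 for degrees 0…4.
[z^4] = 1·1 + 1·1 = 2.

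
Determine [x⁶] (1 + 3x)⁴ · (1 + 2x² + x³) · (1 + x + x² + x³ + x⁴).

930

(1 + 3x)⁴ has coefficients 1,12,54,108,81 for degrees 0…4.
(1 + 2x² + x³) has coefficients 1,0,2,1,0,0,0 for degrees 0…6.
Finally multiplying by (1 + x + x² + x³ + x⁴), the product of all factors after the first has coefficients 1,1,3,4,4,3,3 for degrees 0…6.
[x⁶] = 1·3 + 12·3 + 54·4 + 108·4 + 81·3 = 930.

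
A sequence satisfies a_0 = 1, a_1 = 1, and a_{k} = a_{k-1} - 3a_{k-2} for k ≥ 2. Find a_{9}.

31

The ordinary generating function has denominator 1 - t + 3t^2.
Iterating the recurrence: a_0,…,a_{9} = 1, 1, -2, -5, 1, 16, 13, -35, -74, 31.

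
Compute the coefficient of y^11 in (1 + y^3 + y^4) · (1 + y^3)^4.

(1 + y^3 + y^4) has coefficients 1,0,0,1,1 for degrees 0…4.
(1 + y^3)^4 has coefficients 1,0,0,4,0,0,6,0,0,4,0,0 for degrees 0…11.
[y^11] = 1·0 + 1·0 + 1·0 = 0.

0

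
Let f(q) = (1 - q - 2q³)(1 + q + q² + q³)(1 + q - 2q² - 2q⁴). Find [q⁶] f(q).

2

(1 - q - 2q³) has coefficients 1,-1,0,-2 for degrees 0…3.
(1 + q + q² + q³) has coefficients 1,1,1,1,0,0,0 for degrees 0…6.
Finally multiplying by (1 + q - 2q² - 2q⁴), the product of all factors after the first has coefficients 1,2,0,0,-3,-4,-2 for degrees 0…6.
[q⁶] = 1·(-2) − 1·(-4) − 2·0 = 2.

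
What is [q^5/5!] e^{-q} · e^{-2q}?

The EGF product rule gives c_5 = Σ_{k_1+k_2=5} C(5; k_1,k_2) · ∏ g_i(k_i), where e^{-q} gives (-1)^k; e^{-2q} gives (-2)^k.
g_1(k) for k = 0…5: 1, -1, 1, -1, 1, -1.
g_2(k) for k = 0…5: 1, -2, 4, -8, 16, -32.
c_5 = Σ_k C(5,k)·g_1(k)·g_2(5−k) = 1·1·(-32) + 5·(-1)·16 + 10·1·(-8) + 10·(-1)·4 + 5·1·(-2) + 1·(-1)·1 = −32 − 80 − 80 − 40 − 10 − 1 = -243.

-243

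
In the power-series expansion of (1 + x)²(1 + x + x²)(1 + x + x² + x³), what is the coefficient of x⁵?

8

(1 + x)² has coefficients 1,2,1 for degrees 0…2.
(1 + x + x²) has coefficients 1,1,1,0,0,0 for degrees 0…5.
Finally multiplying by (1 + x + x² + x³), the product of all factors after the first has coefficients 1,2,3,3,2,1 for degrees 0…5.
[x⁵] = 1·1 + 2·2 + 1·3 = 8.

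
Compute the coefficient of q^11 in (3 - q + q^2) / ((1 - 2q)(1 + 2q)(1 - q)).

3071

The denominator gives the recurrence a_n = a_(n−1) + 4a_(n−2) − 4a_(n−3) for n ≥ 3; the numerator fixes a_0 = 3, a_1 = 2, a_2 = 15.
Iterating: 3, 2, 15, 11, 63, 47, 255, 191, 1023, 767, 4095, 3071, so a_11 = 3071.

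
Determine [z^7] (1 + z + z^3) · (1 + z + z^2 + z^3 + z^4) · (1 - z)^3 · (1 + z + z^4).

(1 + z + z^3) has coefficients 1,1,0,1 for degrees 0…3.
(1 + z + z^2 + z^3 + z^4) has coefficients 1,1,1,1,1,0,0,0 for degrees 0…7.
Multiplying by (1 - z)^3 gives running coefficients 1,-2,1,0,0,-1,2,-1 for degrees 0…7.
Finally multiplying by (1 + z + z^4), the product of all factors after the first has coefficients 1,-1,-1,1,1,-3,2,1 for degrees 0…7.
[z^7] = 1·1 + 1·2 + 1·1 = 4.

4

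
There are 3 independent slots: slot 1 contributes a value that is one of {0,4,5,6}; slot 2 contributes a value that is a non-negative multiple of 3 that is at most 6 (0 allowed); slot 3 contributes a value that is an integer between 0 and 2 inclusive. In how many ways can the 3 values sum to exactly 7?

The generating function for the choices is (1 + t^4 + t^5 + t^6)·(1 + t^3 + t^6)·(1 + t + t^2); the count is [t^7].
(1 + t^4 + t^5 + t^6) has coefficients 1,0,0,0,1,1,1 for degrees 0…6.
(1 + t^3 + t^6) has coefficients 1,0,0,1,0,0,1,0 for degrees 0…7.
Finally multiplying by (1 + t + t^2), the product of all factors after the first has coefficients 1,1,1,1,1,1,1,1 for degrees 0…7.
[t^7] = 1·1 + 1·1 + 1·1 + 1·1 = 4.

4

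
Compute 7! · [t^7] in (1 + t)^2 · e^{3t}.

22599

The EGF product rule gives c_7 = Σ_{k_1+k_2=7} C(7; k_1,k_2) · ∏ g_i(k_i), where (1+t)^2 gives the falling factorial (2)_k; e^{3t} gives (3)^k.
g_1(k) for k = 0…7: 1, 2, 2, 0, 0, 0, 0, 0.
g_2(k) for k = 0…7: 1, 3, 9, 27, 81, 243, 729, 2187.
c_7 = Σ_k C(7,k)·g_1(k)·g_2(7−k) = 1·1·2187 + 7·2·729 + 21·2·243 = 2187 + 10206 + 10206 = 22599.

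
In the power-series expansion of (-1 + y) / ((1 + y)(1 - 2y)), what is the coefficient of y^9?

Partial fractions give a closed form: a_n = (-2/3)·(-1)^n + (-1/3)·2^n.
At n = 9: a_9 = -170.

-170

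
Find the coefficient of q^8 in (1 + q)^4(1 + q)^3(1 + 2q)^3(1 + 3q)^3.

50037

(1 + q)^4 has coefficients 1,4,6,4,1 for degrees 0…4.
(1 + q)^3 has coefficients 1,3,3,1,0,0,0,0,0 for degrees 0…8.
Multiplying by (1 + 2q)^3 gives running coefficients 1,9,33,63,66,36,8,0,0 for degrees 0…8.
Finally multiplying by (1 + 3q)^3, the product of all factors after the first has coefficients 1,18,141,630,1767,3222,3815,2826,1188 for degrees 0…8.
[q^8] = 1·1188 + 4·2826 + 6·3815 + 4·3222 + 1·1767 = 50037.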